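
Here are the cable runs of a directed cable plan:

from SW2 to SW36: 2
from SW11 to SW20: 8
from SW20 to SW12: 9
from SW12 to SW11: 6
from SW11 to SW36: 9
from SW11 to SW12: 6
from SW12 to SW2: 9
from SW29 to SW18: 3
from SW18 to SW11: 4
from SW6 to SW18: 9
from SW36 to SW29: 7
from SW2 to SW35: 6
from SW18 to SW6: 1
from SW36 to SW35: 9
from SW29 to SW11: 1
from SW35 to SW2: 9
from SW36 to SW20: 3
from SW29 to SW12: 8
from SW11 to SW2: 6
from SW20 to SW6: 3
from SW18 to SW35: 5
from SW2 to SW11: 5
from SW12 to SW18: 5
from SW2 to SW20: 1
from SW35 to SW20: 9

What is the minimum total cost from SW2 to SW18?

Compare a few routes:
SW2 - SW36 - SW29 - SW18: 2+7+3 = 12
SW2 - SW11 - SW12 - SW18: 5+6+5 = 16
SW2 - SW20 - SW12 - SW18: 1+9+5 = 15
SW2 - SW20 - SW6 - SW18: 1+3+9 = 13
The minimum is 12 via SW2 - SW36 - SW29 - SW18.

12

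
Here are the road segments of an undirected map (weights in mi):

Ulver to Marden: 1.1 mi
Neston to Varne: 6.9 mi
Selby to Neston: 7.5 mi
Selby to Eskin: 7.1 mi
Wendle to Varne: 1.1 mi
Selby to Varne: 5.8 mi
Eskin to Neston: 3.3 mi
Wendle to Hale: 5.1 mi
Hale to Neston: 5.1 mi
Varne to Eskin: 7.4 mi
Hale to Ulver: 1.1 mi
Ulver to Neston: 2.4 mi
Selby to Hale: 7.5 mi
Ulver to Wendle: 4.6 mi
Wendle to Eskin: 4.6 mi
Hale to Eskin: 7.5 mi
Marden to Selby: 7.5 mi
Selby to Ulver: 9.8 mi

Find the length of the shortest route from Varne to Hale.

6.2 mi

Running Dijkstra from Varne:
Varne: 0
Wendle: 1.1  (via Varne)
Ulver: 5.7  (via Wendle)
Eskin: 5.7  (via Wendle)
Selby: 5.8  (via Varne)
Hale: 6.2  (via Wendle)
Shortest route: Varne → Wendle → Hale = 6.2 mi.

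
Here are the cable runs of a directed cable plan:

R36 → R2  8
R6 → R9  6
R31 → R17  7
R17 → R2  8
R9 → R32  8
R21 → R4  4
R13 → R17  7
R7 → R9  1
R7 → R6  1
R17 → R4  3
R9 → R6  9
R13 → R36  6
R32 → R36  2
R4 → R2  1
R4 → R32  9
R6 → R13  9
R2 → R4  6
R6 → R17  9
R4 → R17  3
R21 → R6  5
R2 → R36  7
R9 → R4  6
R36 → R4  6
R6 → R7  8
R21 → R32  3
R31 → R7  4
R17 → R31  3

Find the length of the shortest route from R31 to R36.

15

Shortest distances from R31:
R31: 0
R7: 4  (via R31)
R6: 5  (via R7)
R9: 5  (via R7)
R17: 7  (via R31)
R4: 10  (via R17)
R2: 11  (via R4)
R32: 13  (via R9)
R13: 14  (via R6)
R36: 15  (via R32)
Shortest route: R31 → R7 → R9 → R32 → R36 = 15.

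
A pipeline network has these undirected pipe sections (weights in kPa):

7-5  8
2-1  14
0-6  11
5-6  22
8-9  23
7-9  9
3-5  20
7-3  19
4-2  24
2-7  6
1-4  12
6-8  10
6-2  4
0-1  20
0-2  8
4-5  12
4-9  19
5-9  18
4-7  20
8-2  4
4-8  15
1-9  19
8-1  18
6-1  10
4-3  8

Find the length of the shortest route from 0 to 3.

33 kPa

Compare a few routes:
0–2–7–3: 8+6+19 = 33
0–2–8–4–3: 8+4+15+8 = 35
0–1–4–3: 20+12+8 = 40
Cheapest is 0–2–7–3 at 33 kPa.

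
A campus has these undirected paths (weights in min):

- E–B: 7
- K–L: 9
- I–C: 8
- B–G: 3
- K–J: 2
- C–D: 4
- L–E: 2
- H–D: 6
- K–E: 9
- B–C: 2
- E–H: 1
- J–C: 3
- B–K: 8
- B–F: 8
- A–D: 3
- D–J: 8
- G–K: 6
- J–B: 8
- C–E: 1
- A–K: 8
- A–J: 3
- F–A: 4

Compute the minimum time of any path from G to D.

9 min

Enumerating some paths:
G–B–C–D: 3+2+4 = 9
G–B–C–E–H–D: 3+2+1+1+6 = 13
Cheapest is G–B–C–D at 9 min.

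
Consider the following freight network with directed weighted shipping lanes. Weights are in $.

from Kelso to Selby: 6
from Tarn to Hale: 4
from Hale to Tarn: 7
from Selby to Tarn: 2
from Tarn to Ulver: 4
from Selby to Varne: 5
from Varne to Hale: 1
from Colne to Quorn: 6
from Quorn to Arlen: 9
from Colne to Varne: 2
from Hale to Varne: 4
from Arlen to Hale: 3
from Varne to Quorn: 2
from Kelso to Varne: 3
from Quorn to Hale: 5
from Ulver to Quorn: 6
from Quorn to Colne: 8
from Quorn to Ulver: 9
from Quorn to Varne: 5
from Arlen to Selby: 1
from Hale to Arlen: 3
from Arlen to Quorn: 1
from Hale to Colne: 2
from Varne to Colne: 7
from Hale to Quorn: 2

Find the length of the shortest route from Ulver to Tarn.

Settle nodes by increasing distance from Ulver:
Ulver: 0
Quorn: 6  (via Ulver)
Varne: 11  (via Quorn)
Hale: 11  (via Quorn)
Colne: 13  (via Hale)
Arlen: 14  (via Hale)
Selby: 15  (via Arlen)
Tarn: 17  (via Selby)
Shortest route: Ulver → Quorn → Hale → Arlen → Selby → Tarn = $17.

$17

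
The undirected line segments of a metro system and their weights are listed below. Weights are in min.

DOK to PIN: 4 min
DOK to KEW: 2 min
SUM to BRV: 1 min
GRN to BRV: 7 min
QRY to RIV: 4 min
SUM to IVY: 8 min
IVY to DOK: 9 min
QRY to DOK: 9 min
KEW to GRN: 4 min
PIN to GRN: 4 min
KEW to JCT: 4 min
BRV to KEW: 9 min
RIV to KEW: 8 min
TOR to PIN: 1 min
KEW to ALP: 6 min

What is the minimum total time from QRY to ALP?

Compare a few routes:
QRY - RIV - KEW - ALP: 4+8+6 = 18
QRY - DOK - PIN - GRN - KEW - ALP: 9+4+4+4+6 = 27
QRY - DOK - KEW - ALP: 9+2+6 = 17
The minimum is 17 min via QRY - DOK - KEW - ALP.

17 min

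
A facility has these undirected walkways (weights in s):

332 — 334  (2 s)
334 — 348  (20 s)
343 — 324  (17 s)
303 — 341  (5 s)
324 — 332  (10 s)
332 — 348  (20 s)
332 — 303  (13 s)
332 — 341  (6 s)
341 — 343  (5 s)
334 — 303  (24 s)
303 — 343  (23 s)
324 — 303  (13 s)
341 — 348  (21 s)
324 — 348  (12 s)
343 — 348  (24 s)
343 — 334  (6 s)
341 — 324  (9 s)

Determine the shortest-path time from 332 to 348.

Enumerating some paths:
332 - 324 - 348: 10+12 = 22
332 - 334 - 348: 2+20 = 22
332 - 348: 20 = 20
Cheapest is 332 - 348 at 20 s.

20 s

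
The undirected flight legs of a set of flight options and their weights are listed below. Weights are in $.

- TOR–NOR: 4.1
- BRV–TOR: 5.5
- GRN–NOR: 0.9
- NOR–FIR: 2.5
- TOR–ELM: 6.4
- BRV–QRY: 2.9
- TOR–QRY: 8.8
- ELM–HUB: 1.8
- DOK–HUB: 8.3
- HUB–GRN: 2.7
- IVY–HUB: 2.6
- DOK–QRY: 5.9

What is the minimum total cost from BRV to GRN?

$10.5

Settle nodes by increasing distance from BRV:
BRV: 0
QRY: 2.9  (via BRV)
TOR: 5.5  (via BRV)
DOK: 8.8  (via QRY)
NOR: 9.6  (via TOR)
GRN: 10.5  (via NOR)
Shortest route: BRV–TOR–NOR–GRN = $10.5.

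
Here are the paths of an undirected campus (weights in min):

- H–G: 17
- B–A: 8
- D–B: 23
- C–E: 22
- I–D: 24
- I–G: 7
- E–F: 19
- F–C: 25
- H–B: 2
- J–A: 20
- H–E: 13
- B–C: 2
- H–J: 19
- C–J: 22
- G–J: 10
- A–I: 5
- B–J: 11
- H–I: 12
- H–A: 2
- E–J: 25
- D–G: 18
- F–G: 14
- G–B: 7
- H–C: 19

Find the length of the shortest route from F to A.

Candidate routes:
F–G–I–A: 14+7+5 = 26
F–G–B–H–A: 14+7+2+2 = 25
The minimum is 25 min via F–G–B–H–A.

25 min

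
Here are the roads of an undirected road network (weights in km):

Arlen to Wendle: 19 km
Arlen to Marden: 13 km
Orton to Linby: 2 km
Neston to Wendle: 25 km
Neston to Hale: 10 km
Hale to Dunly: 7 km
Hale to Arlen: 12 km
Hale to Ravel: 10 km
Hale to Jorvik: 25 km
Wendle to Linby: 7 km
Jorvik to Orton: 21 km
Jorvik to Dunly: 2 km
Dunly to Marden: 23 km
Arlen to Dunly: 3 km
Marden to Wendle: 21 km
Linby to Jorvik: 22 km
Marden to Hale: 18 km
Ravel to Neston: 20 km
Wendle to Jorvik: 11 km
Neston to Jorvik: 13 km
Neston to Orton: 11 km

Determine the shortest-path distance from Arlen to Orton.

25 km

Running Dijkstra from Arlen:
Arlen: 0
Dunly: 3  (via Arlen)
Jorvik: 5  (via Dunly)
Hale: 10  (via Dunly)
Marden: 13  (via Arlen)
Wendle: 16  (via Jorvik)
Neston: 18  (via Jorvik)
Ravel: 20  (via Hale)
Linby: 23  (via Wendle)
Orton: 25  (via Linby)
Shortest route: Arlen → Dunly → Jorvik → Wendle → Linby → Orton = 25 km.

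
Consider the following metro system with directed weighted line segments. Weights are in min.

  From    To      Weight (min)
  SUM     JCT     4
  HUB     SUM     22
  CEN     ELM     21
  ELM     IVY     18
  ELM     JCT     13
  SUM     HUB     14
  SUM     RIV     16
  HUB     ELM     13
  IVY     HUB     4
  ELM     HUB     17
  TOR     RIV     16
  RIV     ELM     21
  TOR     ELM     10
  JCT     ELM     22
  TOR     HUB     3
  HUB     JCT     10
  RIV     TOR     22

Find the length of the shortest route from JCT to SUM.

Running Dijkstra from JCT:
JCT: 0
ELM: 22  (via JCT)
HUB: 39  (via ELM)
IVY: 40  (via ELM)
SUM: 61  (via HUB)
Shortest route: JCT → ELM → HUB → SUM = 61 min.

61 min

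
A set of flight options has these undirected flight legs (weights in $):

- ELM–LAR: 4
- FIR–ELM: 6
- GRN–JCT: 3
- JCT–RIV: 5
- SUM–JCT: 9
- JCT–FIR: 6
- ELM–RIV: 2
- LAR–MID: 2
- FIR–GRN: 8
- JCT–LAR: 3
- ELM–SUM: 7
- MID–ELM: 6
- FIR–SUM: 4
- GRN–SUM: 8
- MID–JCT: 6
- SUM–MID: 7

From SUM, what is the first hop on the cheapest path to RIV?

ELM

Enumerating some paths:
SUM → ELM → RIV: 7+2 = 9
SUM → FIR → ELM → RIV: 4+6+2 = 12
Cheapest is SUM → ELM → RIV at $9.
So from SUM the first move is to ELM.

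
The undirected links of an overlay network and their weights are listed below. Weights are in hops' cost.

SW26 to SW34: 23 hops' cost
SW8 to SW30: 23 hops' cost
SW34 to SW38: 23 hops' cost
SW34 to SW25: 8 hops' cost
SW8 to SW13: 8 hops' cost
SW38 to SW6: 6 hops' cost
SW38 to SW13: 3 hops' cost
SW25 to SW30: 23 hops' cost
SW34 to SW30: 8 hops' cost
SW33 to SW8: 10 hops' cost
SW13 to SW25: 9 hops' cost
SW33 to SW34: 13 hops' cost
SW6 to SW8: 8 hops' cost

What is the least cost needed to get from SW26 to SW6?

Candidate routes:
SW26 - SW34 - SW25 - SW13 - SW8 - SW6: 23+8+9+8+8 = 56
SW26 - SW34 - SW33 - SW8 - SW6: 23+13+10+8 = 54
SW26 - SW34 - SW25 - SW13 - SW38 - SW6: 23+8+9+3+6 = 49
SW26 - SW34 - SW38 - SW6: 23+23+6 = 52
Cheapest is SW26 - SW34 - SW25 - SW13 - SW38 - SW6 at 49 hops' cost.

49 hops' cost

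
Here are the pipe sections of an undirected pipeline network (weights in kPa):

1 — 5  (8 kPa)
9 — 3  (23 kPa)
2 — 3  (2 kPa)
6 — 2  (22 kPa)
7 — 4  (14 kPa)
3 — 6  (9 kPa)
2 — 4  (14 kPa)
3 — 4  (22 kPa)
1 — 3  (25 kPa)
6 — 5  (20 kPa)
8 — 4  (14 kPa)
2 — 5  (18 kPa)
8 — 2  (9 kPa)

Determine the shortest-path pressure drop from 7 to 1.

54 kPa

Enumerating some paths:
7–4–2–3–1: 14+14+2+25 = 55
7–4–2–5–1: 14+14+18+8 = 54
The minimum is 54 kPa via 7–4–2–5–1.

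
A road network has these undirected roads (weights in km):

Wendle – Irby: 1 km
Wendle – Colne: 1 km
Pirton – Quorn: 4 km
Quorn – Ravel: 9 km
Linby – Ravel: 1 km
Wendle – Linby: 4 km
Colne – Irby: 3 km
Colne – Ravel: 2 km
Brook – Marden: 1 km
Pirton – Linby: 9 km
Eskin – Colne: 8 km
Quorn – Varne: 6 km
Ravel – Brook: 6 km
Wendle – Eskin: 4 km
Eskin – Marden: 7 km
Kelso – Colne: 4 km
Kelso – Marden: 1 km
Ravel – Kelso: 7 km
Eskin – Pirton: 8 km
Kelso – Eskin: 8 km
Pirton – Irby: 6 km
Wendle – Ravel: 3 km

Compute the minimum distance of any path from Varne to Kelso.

21 km

Compare a few routes:
Varne - Quorn - Ravel - Colne - Kelso: 6+9+2+4 = 21
Varne - Quorn - Pirton - Irby - Colne - Kelso: 6+4+6+3+4 = 23
Varne - Quorn - Ravel - Kelso: 6+9+7 = 22
Varne - Quorn - Pirton - Irby - Wendle - Colne - Kelso: 6+4+6+1+1+4 = 22
Cheapest is Varne - Quorn - Ravel - Colne - Kelso at 21 km.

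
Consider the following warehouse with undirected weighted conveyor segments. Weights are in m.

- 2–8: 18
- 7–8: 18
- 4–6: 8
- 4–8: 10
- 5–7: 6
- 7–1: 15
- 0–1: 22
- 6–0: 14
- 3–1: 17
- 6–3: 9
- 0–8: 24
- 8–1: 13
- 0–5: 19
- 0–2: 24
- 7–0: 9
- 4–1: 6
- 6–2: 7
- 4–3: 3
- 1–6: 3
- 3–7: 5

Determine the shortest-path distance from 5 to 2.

27 m

Shortest distances from 5:
5: 0
7: 6  (via 5)
3: 11  (via 7)
4: 14  (via 3)
0: 15  (via 7)
1: 20  (via 4)
6: 20  (via 3)
8: 24  (via 7)
2: 27  (via 6)
Shortest route: 5–7–3–6–2 = 27 m.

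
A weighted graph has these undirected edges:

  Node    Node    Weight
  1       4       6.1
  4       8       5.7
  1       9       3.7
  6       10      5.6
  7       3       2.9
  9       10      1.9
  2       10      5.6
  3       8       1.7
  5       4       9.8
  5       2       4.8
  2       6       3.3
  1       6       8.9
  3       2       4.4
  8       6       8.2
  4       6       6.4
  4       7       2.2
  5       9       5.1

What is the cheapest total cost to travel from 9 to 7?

Running Dijkstra from 9:
9: 0
10: 1.9  (via 9)
1: 3.7  (via 9)
5: 5.1  (via 9)
2: 7.5  (via 10)
6: 7.5  (via 10)
4: 9.8  (via 1)
3: 11.9  (via 2)
7: 12  (via 4)
Shortest route: 9–1–4–7 = 12.

12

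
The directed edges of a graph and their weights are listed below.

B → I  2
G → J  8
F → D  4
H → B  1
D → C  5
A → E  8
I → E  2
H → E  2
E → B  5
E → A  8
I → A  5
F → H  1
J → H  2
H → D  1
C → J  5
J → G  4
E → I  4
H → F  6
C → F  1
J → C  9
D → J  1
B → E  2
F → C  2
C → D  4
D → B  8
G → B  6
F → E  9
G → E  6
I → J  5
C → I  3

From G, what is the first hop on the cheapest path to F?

Compare a few routes:
G–B–I–J–H–F: 6+2+5+2+6 = 21
G–J–C–F: 8+9+1 = 18
G–J–H–D–C–F: 8+2+1+5+1 = 17
G–J–H–F: 8+2+6 = 16
The minimum is 16 via G–J–H–F.
So from G the first move is to J.

J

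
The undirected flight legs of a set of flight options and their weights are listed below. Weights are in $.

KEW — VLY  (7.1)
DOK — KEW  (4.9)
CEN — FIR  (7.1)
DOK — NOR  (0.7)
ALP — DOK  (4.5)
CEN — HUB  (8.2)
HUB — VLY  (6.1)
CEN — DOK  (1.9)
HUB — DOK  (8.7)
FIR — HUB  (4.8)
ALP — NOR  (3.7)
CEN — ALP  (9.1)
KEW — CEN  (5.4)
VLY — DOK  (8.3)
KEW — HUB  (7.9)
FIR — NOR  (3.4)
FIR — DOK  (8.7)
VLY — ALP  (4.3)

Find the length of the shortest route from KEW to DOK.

Candidate routes:
KEW - DOK: 4.9 = 4.9
KEW - CEN - DOK: 5.4+1.9 = 7.3
Cheapest is KEW - DOK at $4.9.

$4.9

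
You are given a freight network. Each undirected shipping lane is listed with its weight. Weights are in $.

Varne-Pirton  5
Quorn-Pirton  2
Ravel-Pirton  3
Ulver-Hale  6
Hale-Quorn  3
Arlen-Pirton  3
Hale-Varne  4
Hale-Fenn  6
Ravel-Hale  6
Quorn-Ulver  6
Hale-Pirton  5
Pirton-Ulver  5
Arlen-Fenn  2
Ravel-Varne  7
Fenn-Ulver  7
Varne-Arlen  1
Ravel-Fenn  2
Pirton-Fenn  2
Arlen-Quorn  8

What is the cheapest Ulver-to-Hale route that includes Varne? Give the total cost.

Shortest Ulver→Varne: Ulver → Pirton → Arlen → Varne = 9
Shortest Varne→Hale: Varne → Hale = 4
Total via Varne: 9 + 4 = $13.

$13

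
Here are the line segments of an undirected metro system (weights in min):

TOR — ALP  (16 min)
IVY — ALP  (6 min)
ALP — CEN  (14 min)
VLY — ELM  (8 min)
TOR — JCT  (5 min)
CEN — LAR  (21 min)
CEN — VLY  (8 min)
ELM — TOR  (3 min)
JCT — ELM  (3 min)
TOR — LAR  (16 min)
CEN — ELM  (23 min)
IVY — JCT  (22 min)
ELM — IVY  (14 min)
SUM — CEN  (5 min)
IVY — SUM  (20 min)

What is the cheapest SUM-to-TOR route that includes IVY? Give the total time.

37 min

Best SUM to IVY: SUM → IVY costing 20
Shortest IVY→TOR: IVY → ELM → TOR = 17
Total via IVY: 20 + 17 = 37 min.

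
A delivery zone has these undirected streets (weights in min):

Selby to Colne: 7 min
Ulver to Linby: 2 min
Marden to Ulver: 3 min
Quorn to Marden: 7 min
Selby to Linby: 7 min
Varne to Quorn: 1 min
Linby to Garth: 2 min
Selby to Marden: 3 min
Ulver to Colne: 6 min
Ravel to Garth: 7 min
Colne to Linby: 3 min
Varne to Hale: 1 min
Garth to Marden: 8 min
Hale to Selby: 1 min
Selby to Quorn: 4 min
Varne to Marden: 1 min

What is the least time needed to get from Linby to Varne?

6 min

Compare a few routes:
Linby → Selby → Hale → Varne: 7+1+1 = 9
Linby → Ulver → Marden → Selby → Hale → Varne: 2+3+3+1+1 = 10
Linby → Ulver → Marden → Varne: 2+3+1 = 6
Cheapest is Linby → Ulver → Marden → Varne at 6 min.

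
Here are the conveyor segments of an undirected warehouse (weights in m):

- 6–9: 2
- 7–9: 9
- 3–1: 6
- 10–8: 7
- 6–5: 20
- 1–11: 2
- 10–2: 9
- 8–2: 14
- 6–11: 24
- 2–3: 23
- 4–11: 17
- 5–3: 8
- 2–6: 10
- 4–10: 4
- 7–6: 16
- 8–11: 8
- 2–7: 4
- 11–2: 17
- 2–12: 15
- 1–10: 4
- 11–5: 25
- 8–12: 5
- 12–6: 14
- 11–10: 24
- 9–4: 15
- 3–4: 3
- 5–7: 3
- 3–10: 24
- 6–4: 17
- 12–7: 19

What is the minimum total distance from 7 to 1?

17 m

Candidate routes:
7 - 5 - 3 - 1: 3+8+6 = 17
7 - 5 - 3 - 4 - 10 - 1: 3+8+3+4+4 = 22
The minimum is 17 m via 7 - 5 - 3 - 1.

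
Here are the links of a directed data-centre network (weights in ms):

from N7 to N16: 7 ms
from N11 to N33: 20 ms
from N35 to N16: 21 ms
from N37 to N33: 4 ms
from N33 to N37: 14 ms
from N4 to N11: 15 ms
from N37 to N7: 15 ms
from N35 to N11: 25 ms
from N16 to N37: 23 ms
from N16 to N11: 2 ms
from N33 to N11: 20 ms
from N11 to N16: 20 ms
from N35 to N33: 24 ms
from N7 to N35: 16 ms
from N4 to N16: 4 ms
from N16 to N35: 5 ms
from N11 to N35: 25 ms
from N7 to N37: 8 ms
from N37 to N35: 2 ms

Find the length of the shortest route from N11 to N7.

Candidate routes:
N11 - N33 - N37 - N7: 20+14+15 = 49
N11 - N16 - N37 - N7: 20+23+15 = 58
The minimum is 49 ms via N11 - N33 - N37 - N7.

49 ms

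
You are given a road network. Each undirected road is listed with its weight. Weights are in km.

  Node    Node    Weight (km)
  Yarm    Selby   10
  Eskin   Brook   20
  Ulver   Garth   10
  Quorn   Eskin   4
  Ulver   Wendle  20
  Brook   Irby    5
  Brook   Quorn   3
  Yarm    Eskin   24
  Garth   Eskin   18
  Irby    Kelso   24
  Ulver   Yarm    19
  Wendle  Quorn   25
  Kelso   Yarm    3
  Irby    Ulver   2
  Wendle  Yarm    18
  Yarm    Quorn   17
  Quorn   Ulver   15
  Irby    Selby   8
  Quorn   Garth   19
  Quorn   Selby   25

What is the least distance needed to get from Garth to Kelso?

Settle nodes by increasing distance from Garth:
Garth: 0
Ulver: 10  (via Garth)
Irby: 12  (via Ulver)
Brook: 17  (via Irby)
Eskin: 18  (via Garth)
Quorn: 19  (via Garth)
Selby: 20  (via Irby)
Yarm: 29  (via Ulver)
Wendle: 30  (via Ulver)
Kelso: 32  (via Yarm)
Shortest route: Garth–Ulver–Yarm–Kelso = 32 km.

32 km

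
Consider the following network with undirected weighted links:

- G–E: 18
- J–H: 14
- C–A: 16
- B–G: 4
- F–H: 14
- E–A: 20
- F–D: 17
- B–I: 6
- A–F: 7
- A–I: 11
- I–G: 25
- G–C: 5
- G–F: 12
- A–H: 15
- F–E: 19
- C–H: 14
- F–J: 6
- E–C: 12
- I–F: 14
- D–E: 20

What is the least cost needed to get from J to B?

22

Compare a few routes:
J → F → G → B: 6+12+4 = 22
J → F → I → B: 6+14+6 = 26
Cheapest is J → F → G → B at 22.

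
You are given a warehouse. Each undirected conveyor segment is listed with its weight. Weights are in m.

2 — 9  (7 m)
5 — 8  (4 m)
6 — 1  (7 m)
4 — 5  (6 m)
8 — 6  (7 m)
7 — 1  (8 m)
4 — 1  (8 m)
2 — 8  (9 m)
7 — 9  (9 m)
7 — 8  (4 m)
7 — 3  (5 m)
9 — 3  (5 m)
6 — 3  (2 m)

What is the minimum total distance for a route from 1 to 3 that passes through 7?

13 m

Shortest 1→7: 1 → 7 = 8
Shortest 7→3: 7 → 3 = 5
Total via 7: 8 + 5 = 13 m.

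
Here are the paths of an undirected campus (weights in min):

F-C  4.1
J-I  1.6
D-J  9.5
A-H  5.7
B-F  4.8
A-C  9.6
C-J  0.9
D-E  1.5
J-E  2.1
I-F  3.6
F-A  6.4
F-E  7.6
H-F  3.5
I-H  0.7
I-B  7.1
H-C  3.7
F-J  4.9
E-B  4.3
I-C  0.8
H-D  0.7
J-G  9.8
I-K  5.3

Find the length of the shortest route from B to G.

Enumerating some paths:
B → I → J → G: 7.1+1.6+9.8 = 18.5
B → E → J → G: 4.3+2.1+9.8 = 16.2
B → I → C → J → G: 7.1+0.8+0.9+9.8 = 18.6
The minimum is 16.2 min via B → E → J → G.

16.2 min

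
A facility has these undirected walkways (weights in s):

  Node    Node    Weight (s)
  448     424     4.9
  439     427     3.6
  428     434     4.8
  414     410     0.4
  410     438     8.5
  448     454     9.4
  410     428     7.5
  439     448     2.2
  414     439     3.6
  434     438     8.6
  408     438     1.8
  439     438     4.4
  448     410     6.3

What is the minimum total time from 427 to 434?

Running Dijkstra from 427:
427: 0
439: 3.6  (via 427)
448: 5.8  (via 439)
414: 7.2  (via 439)
410: 7.6  (via 414)
438: 8  (via 439)
408: 9.8  (via 438)
424: 10.7  (via 448)
428: 15.1  (via 410)
454: 15.2  (via 448)
434: 16.6  (via 438)
Shortest route: 427–439–438–434 = 16.6 s.

16.6 s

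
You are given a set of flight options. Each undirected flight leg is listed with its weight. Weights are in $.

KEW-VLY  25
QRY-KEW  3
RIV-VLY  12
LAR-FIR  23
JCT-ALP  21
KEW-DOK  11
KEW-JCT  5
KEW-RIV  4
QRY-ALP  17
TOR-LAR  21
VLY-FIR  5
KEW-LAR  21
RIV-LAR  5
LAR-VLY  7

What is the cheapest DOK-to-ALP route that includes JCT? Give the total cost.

$37

Best DOK to JCT: DOK → KEW → JCT costing 16
Best JCT to ALP: JCT → ALP costing 21
Total via JCT: 16 + 21 = $37.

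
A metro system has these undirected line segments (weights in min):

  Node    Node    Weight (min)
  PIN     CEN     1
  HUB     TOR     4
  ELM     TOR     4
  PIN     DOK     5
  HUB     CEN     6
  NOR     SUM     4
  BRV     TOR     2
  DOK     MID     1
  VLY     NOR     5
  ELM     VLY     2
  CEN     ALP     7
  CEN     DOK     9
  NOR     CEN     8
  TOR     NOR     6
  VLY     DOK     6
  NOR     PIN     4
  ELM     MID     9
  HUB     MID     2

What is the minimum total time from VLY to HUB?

Enumerating some paths:
VLY–NOR–TOR–HUB: 5+6+4 = 15
VLY–ELM–TOR–HUB: 2+4+4 = 10
VLY–ELM–MID–HUB: 2+9+2 = 13
VLY–DOK–MID–HUB: 6+1+2 = 9
The minimum is 9 min via VLY–DOK–MID–HUB.

9 min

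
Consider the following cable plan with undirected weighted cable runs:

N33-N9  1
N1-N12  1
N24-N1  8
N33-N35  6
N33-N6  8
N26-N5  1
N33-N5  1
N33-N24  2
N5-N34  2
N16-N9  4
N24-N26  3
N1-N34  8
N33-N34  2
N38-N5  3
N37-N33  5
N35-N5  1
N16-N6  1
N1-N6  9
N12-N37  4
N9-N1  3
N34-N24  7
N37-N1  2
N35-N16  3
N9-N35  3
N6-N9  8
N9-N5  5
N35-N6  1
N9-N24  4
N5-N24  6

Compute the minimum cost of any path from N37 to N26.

7

Enumerating some paths:
N37 - N1 - N9 - N33 - N5 - N26: 2+3+1+1+1 = 8
N37 - N33 - N34 - N5 - N26: 5+2+2+1 = 10
N37 - N33 - N5 - N26: 5+1+1 = 7
Cheapest is N37 - N33 - N5 - N26 at 7.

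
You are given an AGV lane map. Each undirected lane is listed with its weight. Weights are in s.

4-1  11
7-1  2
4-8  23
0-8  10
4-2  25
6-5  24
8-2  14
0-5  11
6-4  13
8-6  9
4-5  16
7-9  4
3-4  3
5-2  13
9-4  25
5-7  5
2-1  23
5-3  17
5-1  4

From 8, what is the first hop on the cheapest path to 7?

Enumerating some paths:
8–0–5–7: 10+11+5 = 26
8–2–5–1–7: 14+13+4+2 = 33
8–0–5–1–7: 10+11+4+2 = 27
8–2–5–7: 14+13+5 = 32
The minimum is 26 s via 8–0–5–7.
So from 8 the first move is to 0.

0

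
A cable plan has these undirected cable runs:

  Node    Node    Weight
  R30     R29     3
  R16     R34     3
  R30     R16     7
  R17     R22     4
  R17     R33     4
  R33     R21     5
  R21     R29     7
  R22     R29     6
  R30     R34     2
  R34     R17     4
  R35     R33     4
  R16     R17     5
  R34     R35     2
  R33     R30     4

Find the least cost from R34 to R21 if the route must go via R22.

Shortest R34→R22: R34 → R17 → R22 = 8
Shortest R22→R21: R22 → R29 → R21 = 13
Total via R22: 8 + 13 = 21.

21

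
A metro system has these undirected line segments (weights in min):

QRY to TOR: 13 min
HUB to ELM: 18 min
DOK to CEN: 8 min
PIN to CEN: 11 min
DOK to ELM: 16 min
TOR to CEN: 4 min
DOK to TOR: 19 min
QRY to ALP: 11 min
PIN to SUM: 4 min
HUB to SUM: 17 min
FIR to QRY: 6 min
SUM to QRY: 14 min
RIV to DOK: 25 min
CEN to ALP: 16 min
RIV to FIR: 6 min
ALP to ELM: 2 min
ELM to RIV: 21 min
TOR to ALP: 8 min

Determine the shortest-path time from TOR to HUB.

Shortest distances from TOR:
TOR: 0
CEN: 4  (via TOR)
ALP: 8  (via TOR)
ELM: 10  (via ALP)
DOK: 12  (via CEN)
QRY: 13  (via TOR)
PIN: 15  (via CEN)
SUM: 19  (via PIN)
FIR: 19  (via QRY)
RIV: 25  (via FIR)
HUB: 28  (via ELM)
Shortest route: TOR → ALP → ELM → HUB = 28 min.

28 min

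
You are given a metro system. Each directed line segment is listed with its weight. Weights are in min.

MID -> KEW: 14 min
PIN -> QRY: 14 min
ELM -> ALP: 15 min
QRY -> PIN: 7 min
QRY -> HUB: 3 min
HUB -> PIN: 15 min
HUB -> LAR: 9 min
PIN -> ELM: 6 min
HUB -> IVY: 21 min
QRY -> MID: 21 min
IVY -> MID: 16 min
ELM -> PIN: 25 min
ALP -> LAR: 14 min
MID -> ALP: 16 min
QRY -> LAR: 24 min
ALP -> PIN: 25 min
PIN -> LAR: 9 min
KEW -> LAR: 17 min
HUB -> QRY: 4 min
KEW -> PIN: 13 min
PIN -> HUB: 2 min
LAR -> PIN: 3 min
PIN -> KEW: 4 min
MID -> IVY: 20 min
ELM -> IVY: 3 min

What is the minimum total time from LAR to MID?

Candidate routes:
LAR → PIN → ELM → IVY → MID: 3+6+3+16 = 28
LAR → PIN → HUB → QRY → MID: 3+2+4+21 = 30
LAR → PIN → QRY → MID: 3+14+21 = 38
The minimum is 28 min via LAR → PIN → ELM → IVY → MID.

28 min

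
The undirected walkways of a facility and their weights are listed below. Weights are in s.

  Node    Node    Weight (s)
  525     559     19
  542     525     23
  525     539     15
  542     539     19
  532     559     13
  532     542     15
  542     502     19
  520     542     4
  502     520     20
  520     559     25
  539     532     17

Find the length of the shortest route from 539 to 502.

38 s

Compare a few routes:
539–532–542–520–502: 17+15+4+20 = 56
539–542–502: 19+19 = 38
539–542–520–502: 19+4+20 = 43
539–532–542–502: 17+15+19 = 51
Cheapest is 539–542–502 at 38 s.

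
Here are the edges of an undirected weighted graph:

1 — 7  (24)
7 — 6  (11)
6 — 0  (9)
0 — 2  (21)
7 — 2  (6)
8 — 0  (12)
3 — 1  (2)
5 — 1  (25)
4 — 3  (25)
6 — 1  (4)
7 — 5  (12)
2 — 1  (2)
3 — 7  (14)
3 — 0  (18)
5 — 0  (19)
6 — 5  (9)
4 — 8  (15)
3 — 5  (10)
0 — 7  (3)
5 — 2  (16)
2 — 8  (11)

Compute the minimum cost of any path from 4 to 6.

31

Settle nodes by increasing distance from 4:
4: 0
8: 15  (via 4)
3: 25  (via 4)
2: 26  (via 8)
0: 27  (via 8)
1: 27  (via 3)
7: 30  (via 0)
6: 31  (via 1)
Shortest route: 4 → 3 → 1 → 6 = 31.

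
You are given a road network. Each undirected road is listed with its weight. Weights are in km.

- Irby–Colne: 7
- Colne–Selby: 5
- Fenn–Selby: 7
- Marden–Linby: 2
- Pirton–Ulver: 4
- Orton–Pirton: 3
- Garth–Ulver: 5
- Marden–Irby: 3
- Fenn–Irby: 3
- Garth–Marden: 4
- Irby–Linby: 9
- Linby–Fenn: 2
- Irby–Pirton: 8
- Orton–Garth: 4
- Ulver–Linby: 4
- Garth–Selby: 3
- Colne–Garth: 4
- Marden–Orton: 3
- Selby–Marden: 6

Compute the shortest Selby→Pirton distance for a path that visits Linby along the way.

Shortest Selby→Linby: Selby → Marden → Linby = 8
Shortest Linby→Pirton: Linby → Ulver → Pirton = 8
Total via Linby: 8 + 8 = 16 km.

16 km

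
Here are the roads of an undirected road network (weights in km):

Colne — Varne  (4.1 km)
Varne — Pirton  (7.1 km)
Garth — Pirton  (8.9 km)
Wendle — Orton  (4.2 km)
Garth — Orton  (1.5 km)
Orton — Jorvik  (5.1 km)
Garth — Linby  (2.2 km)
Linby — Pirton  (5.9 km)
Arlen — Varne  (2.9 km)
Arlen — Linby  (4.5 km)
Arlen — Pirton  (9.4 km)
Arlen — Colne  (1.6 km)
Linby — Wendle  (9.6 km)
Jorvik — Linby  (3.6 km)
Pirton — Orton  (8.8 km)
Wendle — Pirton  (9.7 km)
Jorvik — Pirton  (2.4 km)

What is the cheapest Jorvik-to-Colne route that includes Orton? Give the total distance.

14.9 km

Shortest Jorvik→Orton: Jorvik–Orton = 5.1
Best Orton to Colne: Orton–Garth–Linby–Arlen–Colne costing 9.8
Total via Orton: 5.1 + 9.8 = 14.9 km.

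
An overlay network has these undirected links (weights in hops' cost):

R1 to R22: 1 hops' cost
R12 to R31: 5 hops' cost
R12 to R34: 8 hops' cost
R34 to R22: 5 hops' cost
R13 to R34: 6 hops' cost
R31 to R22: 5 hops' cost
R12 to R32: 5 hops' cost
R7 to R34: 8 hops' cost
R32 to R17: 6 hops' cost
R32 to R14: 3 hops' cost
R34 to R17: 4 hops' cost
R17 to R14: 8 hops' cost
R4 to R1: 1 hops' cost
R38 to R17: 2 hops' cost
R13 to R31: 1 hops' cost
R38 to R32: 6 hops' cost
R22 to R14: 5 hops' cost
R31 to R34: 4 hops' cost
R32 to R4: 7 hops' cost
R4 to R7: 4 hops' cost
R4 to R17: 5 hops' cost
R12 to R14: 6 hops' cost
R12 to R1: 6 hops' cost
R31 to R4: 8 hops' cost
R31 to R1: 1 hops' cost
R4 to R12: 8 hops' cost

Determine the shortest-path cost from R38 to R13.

10 hops' cost

Running Dijkstra from R38:
R38: 0
R17: 2  (via R38)
R34: 6  (via R17)
R32: 6  (via R38)
R4: 7  (via R17)
R1: 8  (via R4)
R31: 9  (via R1)
R14: 9  (via R32)
R22: 9  (via R1)
R13: 10  (via R31)
Shortest route: R38–R17–R4–R1–R31–R13 = 10 hops' cost.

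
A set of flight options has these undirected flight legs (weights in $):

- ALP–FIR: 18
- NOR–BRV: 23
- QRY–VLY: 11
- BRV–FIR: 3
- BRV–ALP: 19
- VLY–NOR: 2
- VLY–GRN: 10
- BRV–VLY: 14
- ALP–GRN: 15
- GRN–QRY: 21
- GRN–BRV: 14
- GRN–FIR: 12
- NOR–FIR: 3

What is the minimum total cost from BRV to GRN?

$14

Running Dijkstra from BRV:
BRV: 0
FIR: 3  (via BRV)
NOR: 6  (via FIR)
VLY: 8  (via NOR)
GRN: 14  (via BRV)
Shortest route: BRV → GRN = $14.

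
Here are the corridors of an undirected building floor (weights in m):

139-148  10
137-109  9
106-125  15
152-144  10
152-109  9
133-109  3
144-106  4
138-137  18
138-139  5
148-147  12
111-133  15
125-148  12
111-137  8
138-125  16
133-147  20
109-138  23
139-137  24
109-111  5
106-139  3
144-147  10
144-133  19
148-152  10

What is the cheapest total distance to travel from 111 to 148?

Shortest distances from 111:
111: 0
109: 5  (via 111)
137: 8  (via 111)
133: 8  (via 109)
152: 14  (via 109)
144: 24  (via 152)
148: 24  (via 152)
Shortest route: 111 → 109 → 152 → 148 = 24 m.

24 m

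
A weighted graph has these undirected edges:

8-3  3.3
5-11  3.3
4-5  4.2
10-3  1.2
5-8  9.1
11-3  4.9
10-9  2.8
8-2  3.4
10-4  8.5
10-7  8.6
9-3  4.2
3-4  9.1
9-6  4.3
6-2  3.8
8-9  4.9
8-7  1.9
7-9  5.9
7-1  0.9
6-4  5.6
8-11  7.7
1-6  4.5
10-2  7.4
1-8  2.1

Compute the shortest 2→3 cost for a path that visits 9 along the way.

12.1

Shortest 2→9: 2–6–9 = 8.1
Best 9 to 3: 9–10–3 costing 4
Total via 9: 8.1 + 4 = 12.1.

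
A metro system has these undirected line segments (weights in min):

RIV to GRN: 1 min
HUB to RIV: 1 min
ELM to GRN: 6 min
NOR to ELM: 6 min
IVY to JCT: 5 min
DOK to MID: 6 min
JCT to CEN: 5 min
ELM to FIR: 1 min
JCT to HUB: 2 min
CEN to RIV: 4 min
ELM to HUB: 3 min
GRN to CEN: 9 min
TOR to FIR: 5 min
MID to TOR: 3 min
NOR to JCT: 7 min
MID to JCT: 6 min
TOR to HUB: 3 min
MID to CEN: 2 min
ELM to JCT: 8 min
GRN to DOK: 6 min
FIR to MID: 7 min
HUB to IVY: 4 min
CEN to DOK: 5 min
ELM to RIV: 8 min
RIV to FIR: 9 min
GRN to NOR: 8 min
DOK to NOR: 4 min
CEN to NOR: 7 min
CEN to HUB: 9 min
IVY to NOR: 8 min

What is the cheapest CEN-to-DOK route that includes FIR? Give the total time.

Best CEN to FIR: CEN → MID → FIR costing 9
Best FIR to DOK: FIR → ELM → NOR → DOK costing 11
Total via FIR: 9 + 11 = 20 min.

20 min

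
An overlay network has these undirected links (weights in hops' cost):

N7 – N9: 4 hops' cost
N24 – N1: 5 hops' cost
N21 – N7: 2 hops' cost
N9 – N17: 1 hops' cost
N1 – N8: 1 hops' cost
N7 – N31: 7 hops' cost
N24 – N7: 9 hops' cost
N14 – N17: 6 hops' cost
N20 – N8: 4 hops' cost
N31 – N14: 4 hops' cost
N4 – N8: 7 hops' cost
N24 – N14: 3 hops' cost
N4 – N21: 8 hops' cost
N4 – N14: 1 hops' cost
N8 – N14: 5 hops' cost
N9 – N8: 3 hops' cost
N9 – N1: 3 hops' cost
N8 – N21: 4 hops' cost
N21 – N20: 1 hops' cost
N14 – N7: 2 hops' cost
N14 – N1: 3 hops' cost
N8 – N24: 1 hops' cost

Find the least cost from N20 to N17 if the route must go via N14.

Best N20 to N14: N20–N21–N7–N14 costing 5
Shortest N14→N17: N14–N17 = 6
Total via N14: 5 + 6 = 11 hops' cost.

11 hops' cost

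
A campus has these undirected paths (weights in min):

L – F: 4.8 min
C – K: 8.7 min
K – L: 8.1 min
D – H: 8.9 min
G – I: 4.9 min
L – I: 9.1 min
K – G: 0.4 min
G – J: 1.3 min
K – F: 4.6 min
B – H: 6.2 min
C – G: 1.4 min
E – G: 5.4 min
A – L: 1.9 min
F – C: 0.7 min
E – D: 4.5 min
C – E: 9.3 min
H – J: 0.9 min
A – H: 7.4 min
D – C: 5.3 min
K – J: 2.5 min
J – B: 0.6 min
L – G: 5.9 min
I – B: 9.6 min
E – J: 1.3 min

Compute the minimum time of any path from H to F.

Shortest distances from H:
H: 0
J: 0.9  (via H)
B: 1.5  (via J)
E: 2.2  (via J)
G: 2.2  (via J)
K: 2.6  (via G)
C: 3.6  (via G)
F: 4.3  (via C)
Shortest route: H → J → G → C → F = 4.3 min.

4.3 min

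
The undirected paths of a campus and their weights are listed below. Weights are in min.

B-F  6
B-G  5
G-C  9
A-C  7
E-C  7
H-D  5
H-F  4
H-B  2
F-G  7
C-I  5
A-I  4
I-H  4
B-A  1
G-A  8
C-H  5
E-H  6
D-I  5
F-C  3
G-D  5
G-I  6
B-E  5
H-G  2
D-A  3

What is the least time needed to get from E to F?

Settle nodes by increasing distance from E:
E: 0
B: 5  (via E)
A: 6  (via B)
H: 6  (via E)
C: 7  (via E)
G: 8  (via H)
D: 9  (via A)
F: 10  (via H)
Shortest route: E–H–F = 10 min.

10 min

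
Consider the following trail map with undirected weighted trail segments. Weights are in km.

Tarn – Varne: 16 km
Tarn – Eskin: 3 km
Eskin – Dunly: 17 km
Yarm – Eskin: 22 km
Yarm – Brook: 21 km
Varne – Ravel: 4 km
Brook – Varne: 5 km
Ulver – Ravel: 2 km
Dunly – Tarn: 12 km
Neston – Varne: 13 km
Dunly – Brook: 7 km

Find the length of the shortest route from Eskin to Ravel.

23 km

Compare a few routes:
Eskin - Tarn - Dunly - Brook - Varne - Ravel: 3+12+7+5+4 = 31
Eskin - Tarn - Varne - Ravel: 3+16+4 = 23
Cheapest is Eskin - Tarn - Varne - Ravel at 23 km.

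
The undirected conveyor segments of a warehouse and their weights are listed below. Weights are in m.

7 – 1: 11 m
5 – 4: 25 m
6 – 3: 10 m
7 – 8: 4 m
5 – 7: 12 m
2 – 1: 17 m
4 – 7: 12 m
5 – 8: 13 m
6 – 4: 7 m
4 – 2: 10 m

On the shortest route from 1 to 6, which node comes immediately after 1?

Enumerating some paths:
1 → 2 → 4 → 6: 17+10+7 = 34
1 → 7 → 4 → 6: 11+12+7 = 30
1 → 7 → 5 → 4 → 6: 11+12+25+7 = 55
Cheapest is 1 → 7 → 4 → 6 at 30 m.
So from 1 the first move is to 7.

7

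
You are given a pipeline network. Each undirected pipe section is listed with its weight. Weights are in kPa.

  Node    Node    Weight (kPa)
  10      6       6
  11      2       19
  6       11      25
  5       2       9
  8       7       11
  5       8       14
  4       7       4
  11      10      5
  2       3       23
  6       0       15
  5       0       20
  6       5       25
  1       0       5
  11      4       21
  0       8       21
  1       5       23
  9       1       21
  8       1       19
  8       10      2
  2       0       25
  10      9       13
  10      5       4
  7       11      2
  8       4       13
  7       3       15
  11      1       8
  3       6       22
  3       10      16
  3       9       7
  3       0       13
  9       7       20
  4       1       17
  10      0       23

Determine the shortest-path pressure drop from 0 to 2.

Settle nodes by increasing distance from 0:
0: 0
1: 5  (via 0)
3: 13  (via 0)
11: 13  (via 1)
6: 15  (via 0)
7: 15  (via 11)
10: 18  (via 11)
4: 19  (via 7)
5: 20  (via 0)
8: 20  (via 10)
9: 20  (via 3)
2: 25  (via 0)
Shortest route: 0–2 = 25 kPa.

25 kPa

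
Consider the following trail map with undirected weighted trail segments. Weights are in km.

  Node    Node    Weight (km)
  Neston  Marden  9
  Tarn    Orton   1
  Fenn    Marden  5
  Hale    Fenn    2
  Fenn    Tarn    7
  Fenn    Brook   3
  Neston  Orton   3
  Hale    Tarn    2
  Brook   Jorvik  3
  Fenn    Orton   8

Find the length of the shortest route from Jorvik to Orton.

11 km

Enumerating some paths:
Jorvik - Brook - Fenn - Tarn - Orton: 3+3+7+1 = 14
Jorvik - Brook - Fenn - Marden - Neston - Orton: 3+3+5+9+3 = 23
Jorvik - Brook - Fenn - Orton: 3+3+8 = 14
Jorvik - Brook - Fenn - Hale - Tarn - Orton: 3+3+2+2+1 = 11
The minimum is 11 km via Jorvik - Brook - Fenn - Hale - Tarn - Orton.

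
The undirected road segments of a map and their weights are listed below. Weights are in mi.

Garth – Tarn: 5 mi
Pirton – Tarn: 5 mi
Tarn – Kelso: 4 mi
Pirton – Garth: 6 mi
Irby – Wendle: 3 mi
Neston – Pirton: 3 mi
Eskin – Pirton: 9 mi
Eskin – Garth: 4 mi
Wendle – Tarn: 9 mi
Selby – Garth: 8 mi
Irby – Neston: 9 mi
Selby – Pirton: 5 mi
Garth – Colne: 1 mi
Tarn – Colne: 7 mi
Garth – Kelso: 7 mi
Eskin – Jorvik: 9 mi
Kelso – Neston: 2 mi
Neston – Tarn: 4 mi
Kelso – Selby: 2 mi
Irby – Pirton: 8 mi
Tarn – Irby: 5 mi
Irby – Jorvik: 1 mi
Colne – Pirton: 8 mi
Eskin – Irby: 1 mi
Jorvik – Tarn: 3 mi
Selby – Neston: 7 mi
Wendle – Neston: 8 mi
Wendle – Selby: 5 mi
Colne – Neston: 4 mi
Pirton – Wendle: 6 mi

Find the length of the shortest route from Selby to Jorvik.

Settle nodes by increasing distance from Selby:
Selby: 0
Kelso: 2  (via Selby)
Neston: 4  (via Kelso)
Wendle: 5  (via Selby)
Pirton: 5  (via Selby)
Tarn: 6  (via Kelso)
Irby: 8  (via Wendle)
Garth: 8  (via Selby)
Colne: 8  (via Neston)
Eskin: 9  (via Irby)
Jorvik: 9  (via Tarn)
Shortest route: Selby–Kelso–Tarn–Jorvik = 9 mi.

9 mi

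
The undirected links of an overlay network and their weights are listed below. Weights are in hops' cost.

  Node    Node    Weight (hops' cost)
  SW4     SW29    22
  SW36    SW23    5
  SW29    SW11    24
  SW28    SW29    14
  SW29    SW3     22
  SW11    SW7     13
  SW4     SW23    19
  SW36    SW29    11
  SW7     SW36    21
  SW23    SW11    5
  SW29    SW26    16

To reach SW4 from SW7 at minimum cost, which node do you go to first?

SW11

Candidate routes:
SW7 → SW36 → SW29 → SW4: 21+11+22 = 54
SW7 → SW36 → SW23 → SW4: 21+5+19 = 45
SW7 → SW11 → SW23 → SW36 → SW29 → SW4: 13+5+5+11+22 = 56
SW7 → SW11 → SW23 → SW4: 13+5+19 = 37
Cheapest is SW7 → SW11 → SW23 → SW4 at 37 hops' cost.
So from SW7 the first move is to SW11.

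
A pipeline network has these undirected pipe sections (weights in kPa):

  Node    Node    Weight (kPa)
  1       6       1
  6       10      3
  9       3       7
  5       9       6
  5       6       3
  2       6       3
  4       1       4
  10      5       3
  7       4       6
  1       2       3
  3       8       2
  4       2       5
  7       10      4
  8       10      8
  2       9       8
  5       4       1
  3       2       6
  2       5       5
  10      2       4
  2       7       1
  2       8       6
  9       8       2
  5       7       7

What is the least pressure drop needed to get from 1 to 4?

Enumerating some paths:
1 - 4: 4 = 4
1 - 6 - 5 - 4: 1+3+1 = 5
1 - 6 - 10 - 5 - 4: 1+3+3+1 = 8
The minimum is 4 kPa via 1 - 4.

4 kPa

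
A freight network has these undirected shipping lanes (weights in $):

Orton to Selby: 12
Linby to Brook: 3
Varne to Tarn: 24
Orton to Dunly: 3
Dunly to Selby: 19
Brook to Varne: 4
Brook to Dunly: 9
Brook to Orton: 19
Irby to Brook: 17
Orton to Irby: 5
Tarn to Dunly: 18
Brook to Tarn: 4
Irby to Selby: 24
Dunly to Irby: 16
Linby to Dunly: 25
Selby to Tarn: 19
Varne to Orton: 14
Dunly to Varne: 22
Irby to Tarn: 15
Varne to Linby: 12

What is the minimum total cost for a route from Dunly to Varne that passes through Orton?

Shortest Dunly→Orton: Dunly → Orton = 3
Best Orton to Varne: Orton → Varne costing 14
Total via Orton: 3 + 14 = $17.

$17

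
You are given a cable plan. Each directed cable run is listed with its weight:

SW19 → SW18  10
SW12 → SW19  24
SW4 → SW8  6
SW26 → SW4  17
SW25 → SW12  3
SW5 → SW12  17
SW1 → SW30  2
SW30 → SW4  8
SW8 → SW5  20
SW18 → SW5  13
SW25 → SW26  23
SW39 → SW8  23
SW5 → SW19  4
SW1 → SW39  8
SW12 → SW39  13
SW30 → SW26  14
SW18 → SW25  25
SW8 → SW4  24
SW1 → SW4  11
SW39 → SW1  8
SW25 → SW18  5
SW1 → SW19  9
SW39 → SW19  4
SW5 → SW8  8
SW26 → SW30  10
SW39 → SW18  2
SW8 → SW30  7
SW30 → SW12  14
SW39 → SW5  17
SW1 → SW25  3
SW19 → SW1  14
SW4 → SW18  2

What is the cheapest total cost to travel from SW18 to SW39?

39

Running Dijkstra from SW18:
SW18: 0
SW5: 13  (via SW18)
SW19: 17  (via SW5)
SW8: 21  (via SW5)
SW25: 25  (via SW18)
SW12: 28  (via SW25)
SW30: 28  (via SW8)
SW1: 31  (via SW19)
SW4: 36  (via SW30)
SW39: 39  (via SW1)
Shortest route: SW18 → SW5 → SW19 → SW1 → SW39 = 39.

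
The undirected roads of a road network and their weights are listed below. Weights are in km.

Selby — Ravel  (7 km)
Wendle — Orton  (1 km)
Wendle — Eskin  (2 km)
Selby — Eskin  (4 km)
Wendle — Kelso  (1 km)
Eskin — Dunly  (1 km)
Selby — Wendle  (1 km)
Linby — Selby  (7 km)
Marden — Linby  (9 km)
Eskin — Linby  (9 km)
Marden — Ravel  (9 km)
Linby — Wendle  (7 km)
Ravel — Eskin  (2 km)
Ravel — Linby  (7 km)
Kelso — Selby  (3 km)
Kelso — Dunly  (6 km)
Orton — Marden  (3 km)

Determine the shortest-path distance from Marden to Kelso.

Compare a few routes:
Marden → Orton → Wendle → Kelso: 3+1+1 = 5
Marden → Orton → Wendle → Selby → Kelso: 3+1+1+3 = 8
The minimum is 5 km via Marden → Orton → Wendle → Kelso.

5 km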